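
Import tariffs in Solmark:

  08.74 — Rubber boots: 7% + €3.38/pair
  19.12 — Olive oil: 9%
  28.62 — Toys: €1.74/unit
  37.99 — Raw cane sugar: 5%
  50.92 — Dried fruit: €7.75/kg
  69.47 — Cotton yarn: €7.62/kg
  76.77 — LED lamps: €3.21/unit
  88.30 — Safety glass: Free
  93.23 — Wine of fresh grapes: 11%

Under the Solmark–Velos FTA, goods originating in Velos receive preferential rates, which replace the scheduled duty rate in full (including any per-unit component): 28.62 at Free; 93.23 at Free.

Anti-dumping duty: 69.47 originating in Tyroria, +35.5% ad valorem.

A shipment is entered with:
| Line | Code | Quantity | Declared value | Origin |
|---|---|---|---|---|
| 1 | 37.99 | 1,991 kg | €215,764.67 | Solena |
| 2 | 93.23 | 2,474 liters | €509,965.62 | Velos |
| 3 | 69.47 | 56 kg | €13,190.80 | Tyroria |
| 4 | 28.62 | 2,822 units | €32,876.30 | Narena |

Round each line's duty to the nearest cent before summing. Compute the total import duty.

Line 1 (37.99, Solena, 1,991 kg, €215,764.67):
Base rate for 37.99 is 5%.
Duty = €215,764.67 × 5% = €10,788.23.
Line 2 (93.23, Velos, 2,474 liters, €509,965.62):
Base rate for 93.23 is 11%.
Origin Velos qualifies under the Solmark–Velos agreement and 93.23 is covered: preferential rate Free applies instead.
Duty = €509,965.62 × 0% = €0.00.
Line 3 (69.47, Tyroria, 56 kg, €13,190.80):
Base rate for 69.47 is €7.62/kg.
Additional duty on 69.47 from Tyroria: +35.5% ad valorem. Applied ad valorem rate = 35.5%.
Duty = €13,190.80 × 35.5% + 56 × €7.62 = €5,109.45.
Line 4 (28.62, Narena, 2,822 units, €32,876.30):
Base rate for 28.62 is €1.74/unit.
28.62 has an FTA preferential rate, but origin Narena is not Velos; base rate stands.
Duty = 2,822 × €1.74 = €4,910.28.
Total = €10,788.23 + €0.00 + €5,109.45 + €4,910.28 = €20,807.96.

€20,807.96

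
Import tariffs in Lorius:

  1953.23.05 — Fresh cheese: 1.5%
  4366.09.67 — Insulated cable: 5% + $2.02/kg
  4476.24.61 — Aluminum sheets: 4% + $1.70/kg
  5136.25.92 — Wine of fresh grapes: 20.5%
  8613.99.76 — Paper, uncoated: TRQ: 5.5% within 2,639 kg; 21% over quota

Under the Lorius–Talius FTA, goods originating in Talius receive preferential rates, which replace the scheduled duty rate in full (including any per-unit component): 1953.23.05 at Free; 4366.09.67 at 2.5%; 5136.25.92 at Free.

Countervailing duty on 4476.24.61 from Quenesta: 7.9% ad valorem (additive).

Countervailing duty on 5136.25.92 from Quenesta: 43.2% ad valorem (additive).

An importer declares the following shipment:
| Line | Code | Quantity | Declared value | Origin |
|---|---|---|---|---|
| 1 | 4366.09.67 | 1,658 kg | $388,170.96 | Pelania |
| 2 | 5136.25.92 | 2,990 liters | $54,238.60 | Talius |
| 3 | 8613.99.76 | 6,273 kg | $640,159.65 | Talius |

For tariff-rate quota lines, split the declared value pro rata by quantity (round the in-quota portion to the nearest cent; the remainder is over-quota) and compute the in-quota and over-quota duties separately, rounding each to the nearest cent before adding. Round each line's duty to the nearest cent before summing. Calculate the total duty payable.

Line 1 (4366.09.67, Pelania, 1,658 kg, $388,170.96):
Base rate for 4366.09.67 is 5% + $2.02/kg.
4366.09.67 has an FTA preferential rate, but origin Pelania is not Talius; base rate stands.
Duty = $388,170.96 × 5% + 1,658 × $2.02 = $22,757.71.
Line 2 (5136.25.92, Talius, 2,990 liters, $54,238.60):
Base rate for 5136.25.92 is 20.5%.
Origin Talius qualifies under the Lorius–Talius agreement and 5136.25.92 is covered: preferential rate Free applies instead.
The additional-duty order on 5136.25.92 targets Quenesta, not Talius; it does not apply.
Duty = $54,238.60 × 0% = $0.00.
Line 3 (8613.99.76, Talius, 6,273 kg, $640,159.65):
Code 8613.99.76 is under a tariff-rate quota (threshold 2,639 kg). In-quota: 2,639 kg at 5.5%; over-quota: 3,634 kg at 21%.
Pro-rata value split: in-quota = $640,159.65 × 2,639/6,273 = $269,309.95; over-quota = $640,159.65 − $269,309.95 = $370,849.70.
In-quota duty = $269,309.95 × 5.5% = $14,812.05. Over-quota duty = $370,849.70 × 21% = $77,878.44.
Line duty = $14,812.05 + $77,878.44 = $92,690.49.
Total = $22,757.71 + $0.00 + $92,690.49 = $115,448.20.

$115,448.20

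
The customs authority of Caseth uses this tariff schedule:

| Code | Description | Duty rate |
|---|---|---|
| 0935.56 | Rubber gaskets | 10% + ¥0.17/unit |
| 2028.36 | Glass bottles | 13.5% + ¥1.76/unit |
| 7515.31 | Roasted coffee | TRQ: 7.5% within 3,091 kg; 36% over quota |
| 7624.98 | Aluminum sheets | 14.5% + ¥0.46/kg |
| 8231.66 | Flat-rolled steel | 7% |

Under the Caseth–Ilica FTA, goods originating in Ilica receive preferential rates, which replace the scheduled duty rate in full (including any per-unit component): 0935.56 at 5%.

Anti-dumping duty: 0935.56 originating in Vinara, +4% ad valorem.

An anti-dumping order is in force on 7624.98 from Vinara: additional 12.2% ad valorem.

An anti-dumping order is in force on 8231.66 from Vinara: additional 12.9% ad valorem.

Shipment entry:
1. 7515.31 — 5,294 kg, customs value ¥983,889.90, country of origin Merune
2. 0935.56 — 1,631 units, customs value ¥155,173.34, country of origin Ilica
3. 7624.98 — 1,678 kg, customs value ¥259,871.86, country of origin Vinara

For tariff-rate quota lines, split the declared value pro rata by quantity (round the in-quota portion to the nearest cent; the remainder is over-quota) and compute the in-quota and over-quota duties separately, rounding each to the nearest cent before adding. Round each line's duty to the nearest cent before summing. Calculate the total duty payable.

Line 1 (7515.31, Merune, 5,294 kg, ¥983,889.90):
Code 7515.31 is under a tariff-rate quota (threshold 3,091 kg). In-quota: 3,091 kg at 7.5%; over-quota: 2,203 kg at 36%.
Pro-rata value split: in-quota = ¥983,889.90 × 3,091/5,294 = ¥574,462.35; over-quota = ¥983,889.90 − ¥574,462.35 = ¥409,427.55.
In-quota duty = ¥574,462.35 × 7.5% = ¥43,084.68. Over-quota duty = ¥409,427.55 × 36% = ¥147,393.92.
Line duty = ¥43,084.68 + ¥147,393.92 = ¥190,478.60.
Line 2 (0935.56, Ilica, 1,631 units, ¥155,173.34):
Base rate for 0935.56 is 10% + ¥0.17/unit.
Origin Ilica qualifies under the Caseth–Ilica agreement and 0935.56 is covered: preferential rate 5% applies instead.
The additional-duty order on 0935.56 targets Vinara, not Ilica; it does not apply.
Duty = ¥155,173.34 × 5% = ¥7,758.67.
Line 3 (7624.98, Vinara, 1,678 kg, ¥259,871.86):
Base rate for 7624.98 is 14.5% + ¥0.46/kg.
Additional duty on 7624.98 from Vinara: +12.2%. Applied ad valorem rate: 14.5% + 12.2% = 26.7%.
Duty = ¥259,871.86 × 26.7% + 1,678 × ¥0.46 = ¥70,157.67.
Total = ¥190,478.60 + ¥7,758.67 + ¥70,157.67 = ¥268,394.94.

¥268,394.94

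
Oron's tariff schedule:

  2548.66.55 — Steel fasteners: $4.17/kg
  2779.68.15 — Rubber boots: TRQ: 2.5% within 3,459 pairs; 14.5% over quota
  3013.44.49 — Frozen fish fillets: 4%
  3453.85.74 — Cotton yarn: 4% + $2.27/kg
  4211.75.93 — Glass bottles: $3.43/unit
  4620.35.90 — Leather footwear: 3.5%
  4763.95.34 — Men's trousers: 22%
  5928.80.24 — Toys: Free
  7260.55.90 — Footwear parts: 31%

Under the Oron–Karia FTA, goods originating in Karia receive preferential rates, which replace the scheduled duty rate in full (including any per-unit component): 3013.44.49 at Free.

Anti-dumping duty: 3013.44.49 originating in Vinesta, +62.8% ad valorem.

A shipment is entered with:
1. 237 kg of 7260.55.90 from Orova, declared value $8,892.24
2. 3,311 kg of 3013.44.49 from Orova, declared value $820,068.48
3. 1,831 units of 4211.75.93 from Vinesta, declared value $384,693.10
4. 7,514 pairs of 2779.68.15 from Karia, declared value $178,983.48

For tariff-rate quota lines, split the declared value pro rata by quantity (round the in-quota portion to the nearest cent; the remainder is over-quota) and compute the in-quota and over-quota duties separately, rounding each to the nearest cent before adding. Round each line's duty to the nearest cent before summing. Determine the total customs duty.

$57,905.05

Line 1 (7260.55.90, Orova, 237 kg, $8,892.24):
Base rate for 7260.55.90 is 31%.
Duty = $8,892.24 × 31% = $2,756.59.
Line 2 (3013.44.49, Orova, 3,311 kg, $820,068.48):
Base rate for 3013.44.49 is 4%.
3013.44.49 has an FTA preferential rate, but origin Orova is not Karia; base rate stands.
The additional-duty order on 3013.44.49 targets Vinesta, not Orova; it does not apply.
Duty = $820,068.48 × 4% = $32,802.74.
Line 3 (4211.75.93, Vinesta, 1,831 units, $384,693.10):
Base rate for 4211.75.93 is $3.43/unit.
Duty = 1,831 × $3.43 = $6,280.33.
Line 4 (2779.68.15, Karia, 7,514 pairs, $178,983.48):
Code 2779.68.15 is under a tariff-rate quota (threshold 3,459 pairs). In-quota: 3,459 pairs at 2.5%; over-quota: 4,055 pairs at 14.5%.
Pro-rata value split: in-quota = $178,983.48 × 3,459/7,514 = $82,393.38; over-quota = $178,983.48 − $82,393.38 = $96,590.10.
In-quota duty = $82,393.38 × 2.5% = $2,059.83. Over-quota duty = $96,590.10 × 14.5% = $14,005.56.
Line duty = $2,059.83 + $14,005.56 = $16,065.39.
Total = $2,756.59 + $32,802.74 + $6,280.33 + $16,065.39 = $57,905.05.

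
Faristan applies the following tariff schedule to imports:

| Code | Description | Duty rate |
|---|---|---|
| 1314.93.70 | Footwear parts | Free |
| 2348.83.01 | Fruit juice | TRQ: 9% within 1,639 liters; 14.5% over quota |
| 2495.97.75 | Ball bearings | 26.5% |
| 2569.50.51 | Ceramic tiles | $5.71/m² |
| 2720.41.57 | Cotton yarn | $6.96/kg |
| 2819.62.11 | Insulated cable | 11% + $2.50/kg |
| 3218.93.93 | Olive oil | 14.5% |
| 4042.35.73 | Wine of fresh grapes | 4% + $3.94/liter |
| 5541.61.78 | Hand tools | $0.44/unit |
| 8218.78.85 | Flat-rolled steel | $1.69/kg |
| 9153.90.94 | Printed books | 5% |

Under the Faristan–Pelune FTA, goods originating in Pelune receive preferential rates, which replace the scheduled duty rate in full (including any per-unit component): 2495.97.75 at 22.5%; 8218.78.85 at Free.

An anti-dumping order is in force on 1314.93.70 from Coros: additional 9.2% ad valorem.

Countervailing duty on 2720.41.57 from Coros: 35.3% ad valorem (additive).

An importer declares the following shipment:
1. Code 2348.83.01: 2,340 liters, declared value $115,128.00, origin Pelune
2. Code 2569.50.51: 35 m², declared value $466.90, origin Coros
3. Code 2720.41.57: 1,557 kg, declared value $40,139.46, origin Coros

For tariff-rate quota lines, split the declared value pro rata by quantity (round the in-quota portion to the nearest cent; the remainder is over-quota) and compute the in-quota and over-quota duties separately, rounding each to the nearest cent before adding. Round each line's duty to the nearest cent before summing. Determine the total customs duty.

Line 1 (2348.83.01, Pelune, 2,340 liters, $115,128.00):
Code 2348.83.01 is under a tariff-rate quota (threshold 1,639 liters). In-quota: 1,639 liters at 9%; over-quota: 701 liters at 14.5%.
Pro-rata value split: in-quota = $115,128.00 × 1,639/2,340 = $80,638.80; over-quota = $115,128.00 − $80,638.80 = $34,489.20.
In-quota duty = $80,638.80 × 9% = $7,257.49. Over-quota duty = $34,489.20 × 14.5% = $5,000.93.
Line duty = $7,257.49 + $5,000.93 = $12,258.42.
Line 2 (2569.50.51, Coros, 35 m², $466.90):
Base rate for 2569.50.51 is $5.71/m².
Duty = 35 × $5.71 = $199.85.
Line 3 (2720.41.57, Coros, 1,557 kg, $40,139.46):
Base rate for 2720.41.57 is $6.96/kg.
Additional duty on 2720.41.57 from Coros: +35.3% ad valorem. Applied ad valorem rate = 35.3%.
Duty = $40,139.46 × 35.3% + 1,557 × $6.96 = $25,005.95.
Total = $12,258.42 + $199.85 + $25,005.95 = $37,464.22.

$37,464.22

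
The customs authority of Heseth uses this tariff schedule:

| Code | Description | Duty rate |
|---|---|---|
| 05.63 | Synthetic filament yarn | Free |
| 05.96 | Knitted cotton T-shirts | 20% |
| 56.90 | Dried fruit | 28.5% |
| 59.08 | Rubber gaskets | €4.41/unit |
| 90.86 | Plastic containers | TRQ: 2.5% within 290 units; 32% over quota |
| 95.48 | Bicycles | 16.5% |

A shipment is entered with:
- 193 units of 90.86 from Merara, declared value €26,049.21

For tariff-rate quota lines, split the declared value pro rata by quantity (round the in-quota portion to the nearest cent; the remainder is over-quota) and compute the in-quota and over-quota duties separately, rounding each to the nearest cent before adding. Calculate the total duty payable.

€651.23

Line 1 (90.86, Merara, 193 units, €26,049.21):
Code 90.86 is under a tariff-rate quota (threshold 290 units). Quantity 193 units is within the quota, so the in-quota rate 2.5% applies to the full value.
Duty = €26,049.21 × 2.5% = €651.23.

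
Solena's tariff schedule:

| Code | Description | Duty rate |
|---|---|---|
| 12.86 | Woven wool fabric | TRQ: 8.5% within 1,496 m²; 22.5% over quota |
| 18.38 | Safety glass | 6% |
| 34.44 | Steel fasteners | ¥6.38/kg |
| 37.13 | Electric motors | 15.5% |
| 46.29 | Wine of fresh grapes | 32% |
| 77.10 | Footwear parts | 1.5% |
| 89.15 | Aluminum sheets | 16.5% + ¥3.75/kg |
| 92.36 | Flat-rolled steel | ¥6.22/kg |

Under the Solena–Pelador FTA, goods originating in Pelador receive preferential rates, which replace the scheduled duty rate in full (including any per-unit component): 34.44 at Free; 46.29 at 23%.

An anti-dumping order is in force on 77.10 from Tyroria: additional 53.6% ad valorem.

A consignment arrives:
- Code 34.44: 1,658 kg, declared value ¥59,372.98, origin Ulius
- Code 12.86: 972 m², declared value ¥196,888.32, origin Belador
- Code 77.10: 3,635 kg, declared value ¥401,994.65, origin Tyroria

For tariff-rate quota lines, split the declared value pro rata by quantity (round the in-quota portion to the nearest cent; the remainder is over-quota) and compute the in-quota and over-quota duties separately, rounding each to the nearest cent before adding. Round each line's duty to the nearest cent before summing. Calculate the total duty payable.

¥248,812.60

Line 1 (34.44, Ulius, 1,658 kg, ¥59,372.98):
Base rate for 34.44 is ¥6.38/kg.
34.44 has an FTA preferential rate, but origin Ulius is not Pelador; base rate stands.
Duty = 1,658 × ¥6.38 = ¥10,578.04.
Line 2 (12.86, Belador, 972 m², ¥196,888.32):
Code 12.86 is under a tariff-rate quota (threshold 1,496 m²). Quantity 972 m² is within the quota, so the in-quota rate 8.5% applies to the full value.
Duty = ¥196,888.32 × 8.5% = ¥16,735.51.
Line 3 (77.10, Tyroria, 3,635 kg, ¥401,994.65):
Base rate for 77.10 is 1.5%.
Additional duty on 77.10 from Tyroria: +53.6%. Applied ad valorem rate: 1.5% + 53.6% = 55.1%.
Duty = ¥401,994.65 × 55.1% = ¥221,499.05.
Total = ¥10,578.04 + ¥16,735.51 + ¥221,499.05 = ¥248,812.60.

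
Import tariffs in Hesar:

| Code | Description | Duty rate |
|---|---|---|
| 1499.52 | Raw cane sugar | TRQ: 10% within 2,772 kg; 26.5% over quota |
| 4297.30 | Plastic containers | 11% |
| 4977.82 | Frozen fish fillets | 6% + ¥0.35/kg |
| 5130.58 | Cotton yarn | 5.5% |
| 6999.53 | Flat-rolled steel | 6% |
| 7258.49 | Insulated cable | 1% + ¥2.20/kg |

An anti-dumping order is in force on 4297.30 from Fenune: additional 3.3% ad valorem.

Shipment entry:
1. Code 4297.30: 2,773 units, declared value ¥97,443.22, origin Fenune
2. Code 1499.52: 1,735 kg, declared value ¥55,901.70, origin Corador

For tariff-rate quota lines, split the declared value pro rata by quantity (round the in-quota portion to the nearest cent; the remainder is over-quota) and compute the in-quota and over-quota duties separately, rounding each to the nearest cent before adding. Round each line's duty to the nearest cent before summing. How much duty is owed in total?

Line 1 (4297.30, Fenune, 2,773 units, ¥97,443.22):
Base rate for 4297.30 is 11%.
Additional duty on 4297.30 from Fenune: +3.3%. Applied ad valorem rate: 11% + 3.3% = 14.3%.
Duty = ¥97,443.22 × 14.3% = ¥13,934.38.
Line 2 (1499.52, Corador, 1,735 kg, ¥55,901.70):
Code 1499.52 is under a tariff-rate quota (threshold 2,772 kg). Quantity 1,735 kg is within the quota, so the in-quota rate 10% applies to the full value.
Duty = ¥55,901.70 × 10% = ¥5,590.17.
Total = ¥13,934.38 + ¥5,590.17 = ¥19,524.55.

¥19,524.55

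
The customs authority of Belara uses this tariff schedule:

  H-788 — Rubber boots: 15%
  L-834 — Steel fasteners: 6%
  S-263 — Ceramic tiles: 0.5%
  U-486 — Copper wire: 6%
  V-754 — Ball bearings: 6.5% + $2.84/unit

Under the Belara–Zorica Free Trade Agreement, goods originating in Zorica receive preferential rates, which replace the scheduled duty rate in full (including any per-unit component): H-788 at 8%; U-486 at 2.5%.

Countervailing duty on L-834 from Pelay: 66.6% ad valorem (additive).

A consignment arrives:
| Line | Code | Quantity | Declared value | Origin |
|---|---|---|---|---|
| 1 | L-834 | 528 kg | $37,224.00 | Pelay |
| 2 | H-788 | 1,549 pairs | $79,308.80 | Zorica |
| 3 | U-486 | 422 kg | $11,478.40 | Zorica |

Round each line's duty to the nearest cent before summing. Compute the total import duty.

$33,656.28

Line 1 (L-834, Pelay, 528 kg, $37,224.00):
Base rate for L-834 is 6%.
Additional duty on L-834 from Pelay: +66.6%. Applied ad valorem rate: 6% + 66.6% = 72.6%.
Duty = $37,224.00 × 72.6% = $27,024.62.
Line 2 (H-788, Zorica, 1,549 pairs, $79,308.80):
Base rate for H-788 is 15%.
Origin Zorica qualifies under the Belara–Zorica agreement and H-788 is covered: preferential rate 8% applies instead.
Duty = $79,308.80 × 8% = $6,344.70.
Line 3 (U-486, Zorica, 422 kg, $11,478.40):
Base rate for U-486 is 6%.
Origin Zorica qualifies under the Belara–Zorica agreement and U-486 is covered: preferential rate 2.5% applies instead.
Duty = $11,478.40 × 2.5% = $286.96.
Total = $27,024.62 + $6,344.70 + $286.96 = $33,656.28.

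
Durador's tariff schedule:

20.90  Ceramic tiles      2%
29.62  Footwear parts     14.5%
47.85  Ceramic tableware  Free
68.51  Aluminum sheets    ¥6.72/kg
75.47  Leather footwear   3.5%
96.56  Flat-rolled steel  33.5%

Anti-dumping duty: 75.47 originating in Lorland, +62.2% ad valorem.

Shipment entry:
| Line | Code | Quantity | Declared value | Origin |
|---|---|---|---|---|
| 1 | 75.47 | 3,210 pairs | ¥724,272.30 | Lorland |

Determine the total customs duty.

Line 1 (75.47, Lorland, 3,210 pairs, ¥724,272.30):
Base rate for 75.47 is 3.5%.
Additional duty on 75.47 from Lorland: +62.2%. Applied ad valorem rate: 3.5% + 62.2% = 65.7%.
Duty = ¥724,272.30 × 65.7% = ¥475,846.90.

¥475,846.90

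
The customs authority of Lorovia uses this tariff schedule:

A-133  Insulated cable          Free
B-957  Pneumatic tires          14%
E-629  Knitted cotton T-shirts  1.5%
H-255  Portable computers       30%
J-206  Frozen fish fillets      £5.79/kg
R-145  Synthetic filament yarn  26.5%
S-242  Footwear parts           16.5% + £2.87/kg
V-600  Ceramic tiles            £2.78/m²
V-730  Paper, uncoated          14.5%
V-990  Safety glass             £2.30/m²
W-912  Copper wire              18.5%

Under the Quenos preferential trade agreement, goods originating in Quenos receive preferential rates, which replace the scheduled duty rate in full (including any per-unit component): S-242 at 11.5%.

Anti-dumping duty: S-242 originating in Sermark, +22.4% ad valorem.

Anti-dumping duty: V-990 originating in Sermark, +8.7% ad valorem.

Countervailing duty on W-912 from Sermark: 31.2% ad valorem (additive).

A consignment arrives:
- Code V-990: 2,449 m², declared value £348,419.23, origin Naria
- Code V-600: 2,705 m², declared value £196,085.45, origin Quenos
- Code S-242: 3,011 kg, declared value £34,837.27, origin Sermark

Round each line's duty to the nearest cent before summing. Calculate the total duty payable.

£35,345.87

Line 1 (V-990, Naria, 2,449 m², £348,419.23):
Base rate for V-990 is £2.30/m².
The additional-duty order on V-990 targets Sermark, not Naria; it does not apply.
Duty = 2,449 × £2.30 = £5,632.70.
Line 2 (V-600, Quenos, 2,705 m², £196,085.45):
Base rate for V-600 is £2.78/m².
Origin Quenos is the FTA partner but V-600 is not on the preference list; base rate stands.
Duty = 2,705 × £2.78 = £7,519.90.
Line 3 (S-242, Sermark, 3,011 kg, £34,837.27):
Base rate for S-242 is 16.5% + £2.87/kg.
S-242 has an FTA preferential rate, but origin Sermark is not Quenos; base rate stands.
Additional duty on S-242 from Sermark: +22.4%. Applied ad valorem rate: 16.5% + 22.4% = 38.9%.
Duty = £34,837.27 × 38.9% + 3,011 × £2.87 = £22,193.27.
Total = £5,632.70 + £7,519.90 + £22,193.27 = £35,345.87.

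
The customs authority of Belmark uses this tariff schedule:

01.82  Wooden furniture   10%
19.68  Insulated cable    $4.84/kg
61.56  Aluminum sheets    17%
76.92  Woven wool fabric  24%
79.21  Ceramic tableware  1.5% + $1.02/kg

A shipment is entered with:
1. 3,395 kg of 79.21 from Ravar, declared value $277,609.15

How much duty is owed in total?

$7,627.04

Line 1 (79.21, Ravar, 3,395 kg, $277,609.15):
Base rate for 79.21 is 1.5% + $1.02/kg.
Duty = $277,609.15 × 1.5% + 3,395 × $1.02 = $7,627.04.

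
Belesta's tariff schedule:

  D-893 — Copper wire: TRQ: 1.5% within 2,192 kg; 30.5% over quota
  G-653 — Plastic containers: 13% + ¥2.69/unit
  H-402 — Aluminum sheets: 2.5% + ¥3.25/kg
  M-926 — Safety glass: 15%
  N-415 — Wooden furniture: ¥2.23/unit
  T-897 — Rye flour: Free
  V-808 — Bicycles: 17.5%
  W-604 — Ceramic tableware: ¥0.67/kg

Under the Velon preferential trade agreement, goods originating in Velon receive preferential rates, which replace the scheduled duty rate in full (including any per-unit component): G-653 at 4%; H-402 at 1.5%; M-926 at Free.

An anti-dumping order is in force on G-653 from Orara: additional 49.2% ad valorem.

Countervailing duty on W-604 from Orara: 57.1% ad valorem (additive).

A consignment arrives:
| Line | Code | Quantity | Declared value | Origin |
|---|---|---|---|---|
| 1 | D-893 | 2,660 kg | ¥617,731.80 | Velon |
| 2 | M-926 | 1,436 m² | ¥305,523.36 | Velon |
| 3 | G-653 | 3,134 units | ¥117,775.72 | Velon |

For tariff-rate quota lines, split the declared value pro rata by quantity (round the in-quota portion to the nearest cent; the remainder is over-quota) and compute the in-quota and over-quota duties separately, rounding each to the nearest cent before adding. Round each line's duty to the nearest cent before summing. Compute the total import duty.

Line 1 (D-893, Velon, 2,660 kg, ¥617,731.80):
Code D-893 is under a tariff-rate quota (threshold 2,192 kg). In-quota: 2,192 kg at 1.5%; over-quota: 468 kg at 30.5%.
Pro-rata value split: in-quota = ¥617,731.80 × 2,192/2,660 = ¥509,048.16; over-quota = ¥617,731.80 − ¥509,048.16 = ¥108,683.64.
In-quota duty = ¥509,048.16 × 1.5% = ¥7,635.72. Over-quota duty = ¥108,683.64 × 30.5% = ¥33,148.51.
Line duty = ¥7,635.72 + ¥33,148.51 = ¥40,784.23.
Line 2 (M-926, Velon, 1,436 m², ¥305,523.36):
Base rate for M-926 is 15%.
Origin Velon qualifies under the Belesta–Velon agreement and M-926 is covered: preferential rate Free applies instead.
Duty = ¥305,523.36 × 0% = ¥0.00.
Line 3 (G-653, Velon, 3,134 units, ¥117,775.72):
Base rate for G-653 is 13% + ¥2.69/unit.
Origin Velon qualifies under the Belesta–Velon agreement and G-653 is covered: preferential rate 4% applies instead.
The additional-duty order on G-653 targets Orara, not Velon; it does not apply.
Duty = ¥117,775.72 × 4% = ¥4,711.03.
Total = ¥40,784.23 + ¥0.00 + ¥4,711.03 = ¥45,495.26.

¥45,495.26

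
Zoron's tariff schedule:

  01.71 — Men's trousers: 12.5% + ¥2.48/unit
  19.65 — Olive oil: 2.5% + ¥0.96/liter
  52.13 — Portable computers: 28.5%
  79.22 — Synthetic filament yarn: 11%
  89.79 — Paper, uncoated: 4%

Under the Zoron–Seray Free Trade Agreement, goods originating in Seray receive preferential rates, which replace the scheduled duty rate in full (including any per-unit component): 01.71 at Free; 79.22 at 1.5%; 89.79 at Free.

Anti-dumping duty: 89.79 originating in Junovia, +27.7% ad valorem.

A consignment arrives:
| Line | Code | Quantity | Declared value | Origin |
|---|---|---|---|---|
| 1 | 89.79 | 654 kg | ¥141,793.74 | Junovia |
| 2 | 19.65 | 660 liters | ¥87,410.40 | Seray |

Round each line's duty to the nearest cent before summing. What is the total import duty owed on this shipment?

Line 1 (89.79, Junovia, 654 kg, ¥141,793.74):
Base rate for 89.79 is 4%.
89.79 has an FTA preferential rate, but origin Junovia is not Seray; base rate stands.
Additional duty on 89.79 from Junovia: +27.7%. Applied ad valorem rate: 4% + 27.7% = 31.7%.
Duty = ¥141,793.74 × 31.7% = ¥44,948.62.
Line 2 (19.65, Seray, 660 liters, ¥87,410.40):
Base rate for 19.65 is 2.5% + ¥0.96/liter.
Origin Seray is the FTA partner but 19.65 is not on the preference list; base rate stands.
Duty = ¥87,410.40 × 2.5% + 660 × ¥0.96 = ¥2,818.86.
Total = ¥44,948.62 + ¥2,818.86 = ¥47,767.48.

¥47,767.48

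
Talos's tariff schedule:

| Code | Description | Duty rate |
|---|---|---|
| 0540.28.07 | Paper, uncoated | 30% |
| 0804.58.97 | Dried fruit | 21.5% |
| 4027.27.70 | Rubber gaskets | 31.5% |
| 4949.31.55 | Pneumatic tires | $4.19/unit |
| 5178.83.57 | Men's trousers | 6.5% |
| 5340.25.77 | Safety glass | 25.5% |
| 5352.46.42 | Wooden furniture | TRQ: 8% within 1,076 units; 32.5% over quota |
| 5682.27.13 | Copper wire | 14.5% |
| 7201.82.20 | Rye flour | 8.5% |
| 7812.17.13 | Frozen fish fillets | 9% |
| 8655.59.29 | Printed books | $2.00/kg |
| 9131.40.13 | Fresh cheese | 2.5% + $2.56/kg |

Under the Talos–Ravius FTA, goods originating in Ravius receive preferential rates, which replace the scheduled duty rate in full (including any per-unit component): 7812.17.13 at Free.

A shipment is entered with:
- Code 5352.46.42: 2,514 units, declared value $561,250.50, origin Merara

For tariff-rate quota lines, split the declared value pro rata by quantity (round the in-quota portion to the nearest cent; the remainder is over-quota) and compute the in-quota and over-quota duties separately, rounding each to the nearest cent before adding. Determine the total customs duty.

Line 1 (5352.46.42, Merara, 2,514 units, $561,250.50):
Code 5352.46.42 is under a tariff-rate quota (threshold 1,076 units). In-quota: 1,076 units at 8%; over-quota: 1,438 units at 32.5%.
Pro-rata value split: in-quota = $561,250.50 × 1,076/2,514 = $240,217.00; over-quota = $561,250.50 − $240,217.00 = $321,033.50.
In-quota duty = $240,217.00 × 8% = $19,217.36. Over-quota duty = $321,033.50 × 32.5% = $104,335.89.
Line duty = $19,217.36 + $104,335.89 = $123,553.25.

$123,553.25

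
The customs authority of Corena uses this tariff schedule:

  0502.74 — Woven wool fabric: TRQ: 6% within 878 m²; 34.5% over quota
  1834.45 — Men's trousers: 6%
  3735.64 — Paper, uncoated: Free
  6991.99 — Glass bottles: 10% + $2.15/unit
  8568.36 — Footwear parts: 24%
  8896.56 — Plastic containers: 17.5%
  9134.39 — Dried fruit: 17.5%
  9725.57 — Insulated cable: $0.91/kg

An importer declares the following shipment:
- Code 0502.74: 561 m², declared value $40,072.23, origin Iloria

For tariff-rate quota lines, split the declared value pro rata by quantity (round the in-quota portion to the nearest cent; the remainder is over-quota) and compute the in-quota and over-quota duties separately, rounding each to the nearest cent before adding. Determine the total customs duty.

Line 1 (0502.74, Iloria, 561 m², $40,072.23):
Code 0502.74 is under a tariff-rate quota (threshold 878 m²). Quantity 561 m² is within the quota, so the in-quota rate 6% applies to the full value.
Duty = $40,072.23 × 6% = $2,404.33.

$2,404.33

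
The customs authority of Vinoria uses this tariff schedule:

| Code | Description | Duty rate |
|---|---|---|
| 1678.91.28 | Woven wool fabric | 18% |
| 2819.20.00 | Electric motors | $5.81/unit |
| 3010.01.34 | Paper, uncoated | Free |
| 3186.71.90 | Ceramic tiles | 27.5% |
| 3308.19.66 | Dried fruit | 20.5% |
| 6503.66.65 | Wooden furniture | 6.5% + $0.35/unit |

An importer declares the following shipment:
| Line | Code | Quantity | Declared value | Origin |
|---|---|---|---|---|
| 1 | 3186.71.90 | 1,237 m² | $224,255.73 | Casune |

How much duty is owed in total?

$61,670.33

Line 1 (3186.71.90, Casune, 1,237 m², $224,255.73):
Base rate for 3186.71.90 is 27.5%.
Duty = $224,255.73 × 27.5% = $61,670.33.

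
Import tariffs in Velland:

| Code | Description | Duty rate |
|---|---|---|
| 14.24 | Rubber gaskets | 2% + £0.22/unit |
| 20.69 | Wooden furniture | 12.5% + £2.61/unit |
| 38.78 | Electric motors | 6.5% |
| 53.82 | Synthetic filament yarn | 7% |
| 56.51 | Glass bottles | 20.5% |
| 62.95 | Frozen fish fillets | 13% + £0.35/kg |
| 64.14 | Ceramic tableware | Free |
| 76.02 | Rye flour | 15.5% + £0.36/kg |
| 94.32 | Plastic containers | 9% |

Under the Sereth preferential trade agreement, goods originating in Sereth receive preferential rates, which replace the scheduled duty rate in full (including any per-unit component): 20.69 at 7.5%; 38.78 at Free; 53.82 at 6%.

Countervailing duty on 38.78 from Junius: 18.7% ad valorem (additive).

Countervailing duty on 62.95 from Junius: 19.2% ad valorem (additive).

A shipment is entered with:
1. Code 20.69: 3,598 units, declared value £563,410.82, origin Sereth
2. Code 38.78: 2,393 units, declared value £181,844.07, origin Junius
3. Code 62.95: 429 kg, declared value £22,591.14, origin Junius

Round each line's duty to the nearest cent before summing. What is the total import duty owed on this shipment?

£95,505.02

Line 1 (20.69, Sereth, 3,598 units, £563,410.82):
Base rate for 20.69 is 12.5% + £2.61/unit.
Origin Sereth qualifies under the Velland–Sereth agreement and 20.69 is covered: preferential rate 7.5% applies instead.
Duty = £563,410.82 × 7.5% = £42,255.81.
Line 2 (38.78, Junius, 2,393 units, £181,844.07):
Base rate for 38.78 is 6.5%.
38.78 has an FTA preferential rate, but origin Junius is not Sereth; base rate stands.
Additional duty on 38.78 from Junius: +18.7%. Applied ad valorem rate: 6.5% + 18.7% = 25.2%.
Duty = £181,844.07 × 25.2% = £45,824.71.
Line 3 (62.95, Junius, 429 kg, £22,591.14):
Base rate for 62.95 is 13% + £0.35/kg.
Additional duty on 62.95 from Junius: +19.2%. Applied ad valorem rate: 13% + 19.2% = 32.2%.
Duty = £22,591.14 × 32.2% + 429 × £0.35 = £7,424.50.
Total = £42,255.81 + £45,824.71 + £7,424.50 = £95,505.02.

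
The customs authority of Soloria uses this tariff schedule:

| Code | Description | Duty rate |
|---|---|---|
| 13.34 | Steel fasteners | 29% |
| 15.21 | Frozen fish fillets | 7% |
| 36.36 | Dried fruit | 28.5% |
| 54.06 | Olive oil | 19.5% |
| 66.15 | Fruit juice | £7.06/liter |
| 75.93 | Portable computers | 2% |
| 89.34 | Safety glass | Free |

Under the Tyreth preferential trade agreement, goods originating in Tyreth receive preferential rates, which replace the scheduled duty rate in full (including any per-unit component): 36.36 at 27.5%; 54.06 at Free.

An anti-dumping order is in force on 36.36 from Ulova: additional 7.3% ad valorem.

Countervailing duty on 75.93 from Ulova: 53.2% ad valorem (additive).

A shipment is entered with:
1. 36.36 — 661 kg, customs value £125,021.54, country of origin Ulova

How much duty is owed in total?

£44,757.71

Line 1 (36.36, Ulova, 661 kg, £125,021.54):
Base rate for 36.36 is 28.5%.
36.36 has an FTA preferential rate, but origin Ulova is not Tyreth; base rate stands.
Additional duty on 36.36 from Ulova: +7.3%. Applied ad valorem rate: 28.5% + 7.3% = 35.8%.
Duty = £125,021.54 × 35.8% = £44,757.71.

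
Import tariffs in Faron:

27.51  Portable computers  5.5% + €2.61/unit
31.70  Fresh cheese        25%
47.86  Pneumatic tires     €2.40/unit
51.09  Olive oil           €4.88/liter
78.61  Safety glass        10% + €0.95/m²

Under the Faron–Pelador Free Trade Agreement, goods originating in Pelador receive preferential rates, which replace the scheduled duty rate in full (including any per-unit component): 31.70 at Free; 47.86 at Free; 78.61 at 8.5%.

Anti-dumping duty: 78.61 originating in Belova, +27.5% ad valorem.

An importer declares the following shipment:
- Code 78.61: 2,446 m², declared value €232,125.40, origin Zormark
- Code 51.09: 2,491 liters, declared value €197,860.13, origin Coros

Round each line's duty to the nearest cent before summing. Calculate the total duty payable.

€37,692.32

Line 1 (78.61, Zormark, 2,446 m², €232,125.40):
Base rate for 78.61 is 10% + €0.95/m².
78.61 has an FTA preferential rate, but origin Zormark is not Pelador; base rate stands.
The additional-duty order on 78.61 targets Belova, not Zormark; it does not apply.
Duty = €232,125.40 × 10% + 2,446 × €0.95 = €25,536.24.
Line 2 (51.09, Coros, 2,491 liters, €197,860.13):
Base rate for 51.09 is €4.88/liter.
Duty = 2,491 × €4.88 = €12,156.08.
Total = €25,536.24 + €12,156.08 = €37,692.32.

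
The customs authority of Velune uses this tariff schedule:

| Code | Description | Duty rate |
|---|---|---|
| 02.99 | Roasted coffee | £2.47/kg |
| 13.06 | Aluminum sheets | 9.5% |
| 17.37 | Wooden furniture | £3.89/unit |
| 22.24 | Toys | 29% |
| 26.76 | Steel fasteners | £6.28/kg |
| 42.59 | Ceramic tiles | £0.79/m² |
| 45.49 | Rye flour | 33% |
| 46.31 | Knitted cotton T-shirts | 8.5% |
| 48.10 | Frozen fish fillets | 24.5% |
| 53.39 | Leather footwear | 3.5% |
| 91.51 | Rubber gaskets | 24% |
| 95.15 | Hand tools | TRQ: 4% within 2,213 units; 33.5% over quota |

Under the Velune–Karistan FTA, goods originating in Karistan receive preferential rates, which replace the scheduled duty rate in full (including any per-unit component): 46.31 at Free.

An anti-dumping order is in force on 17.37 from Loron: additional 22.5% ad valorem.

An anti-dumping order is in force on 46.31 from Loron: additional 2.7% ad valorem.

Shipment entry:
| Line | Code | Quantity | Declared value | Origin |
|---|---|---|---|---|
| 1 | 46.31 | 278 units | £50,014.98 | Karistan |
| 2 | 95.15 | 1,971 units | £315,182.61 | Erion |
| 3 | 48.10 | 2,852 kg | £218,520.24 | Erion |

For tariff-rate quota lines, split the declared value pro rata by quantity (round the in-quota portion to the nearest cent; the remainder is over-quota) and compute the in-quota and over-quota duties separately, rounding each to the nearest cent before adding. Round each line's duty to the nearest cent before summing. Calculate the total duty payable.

£66,144.76

Line 1 (46.31, Karistan, 278 units, £50,014.98):
Base rate for 46.31 is 8.5%.
Origin Karistan qualifies under the Velune–Karistan agreement and 46.31 is covered: preferential rate Free applies instead.
The additional-duty order on 46.31 targets Loron, not Karistan; it does not apply.
Duty = £50,014.98 × 0% = £0.00.
Line 2 (95.15, Erion, 1,971 units, £315,182.61):
Code 95.15 is under a tariff-rate quota (threshold 2,213 units). Quantity 1,971 units is within the quota, so the in-quota rate 4% applies to the full value.
Duty = £315,182.61 × 4% = £12,607.30.
Line 3 (48.10, Erion, 2,852 kg, £218,520.24):
Base rate for 48.10 is 24.5%.
Duty = £218,520.24 × 24.5% = £53,537.46.
Total = £0.00 + £12,607.30 + £53,537.46 = £66,144.76.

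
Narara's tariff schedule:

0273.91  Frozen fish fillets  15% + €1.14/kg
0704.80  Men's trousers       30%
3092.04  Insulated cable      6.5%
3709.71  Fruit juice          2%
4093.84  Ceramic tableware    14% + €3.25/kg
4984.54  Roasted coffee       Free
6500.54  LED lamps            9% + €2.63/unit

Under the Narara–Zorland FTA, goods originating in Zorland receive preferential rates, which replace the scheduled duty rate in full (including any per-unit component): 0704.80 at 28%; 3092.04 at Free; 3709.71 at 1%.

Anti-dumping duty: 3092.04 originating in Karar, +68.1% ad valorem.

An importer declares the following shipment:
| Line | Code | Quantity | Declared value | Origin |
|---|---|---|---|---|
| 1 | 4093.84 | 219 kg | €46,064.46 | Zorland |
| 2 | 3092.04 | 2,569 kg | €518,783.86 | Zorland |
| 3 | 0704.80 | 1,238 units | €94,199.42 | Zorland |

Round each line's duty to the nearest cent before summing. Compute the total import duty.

Line 1 (4093.84, Zorland, 219 kg, €46,064.46):
Base rate for 4093.84 is 14% + €3.25/kg.
Origin Zorland is the FTA partner but 4093.84 is not on the preference list; base rate stands.
Duty = €46,064.46 × 14% + 219 × €3.25 = €7,160.77.
Line 2 (3092.04, Zorland, 2,569 kg, €518,783.86):
Base rate for 3092.04 is 6.5%.
Origin Zorland qualifies under the Narara–Zorland agreement and 3092.04 is covered: preferential rate Free applies instead.
The additional-duty order on 3092.04 targets Karar, not Zorland; it does not apply.
Duty = €518,783.86 × 0% = €0.00.
Line 3 (0704.80, Zorland, 1,238 units, €94,199.42):
Base rate for 0704.80 is 30%.
Origin Zorland qualifies under the Narara–Zorland agreement and 0704.80 is covered: preferential rate 28% applies instead.
Duty = €94,199.42 × 28% = €26,375.84.
Total = €7,160.77 + €0.00 + €26,375.84 = €33,536.61.

€33,536.61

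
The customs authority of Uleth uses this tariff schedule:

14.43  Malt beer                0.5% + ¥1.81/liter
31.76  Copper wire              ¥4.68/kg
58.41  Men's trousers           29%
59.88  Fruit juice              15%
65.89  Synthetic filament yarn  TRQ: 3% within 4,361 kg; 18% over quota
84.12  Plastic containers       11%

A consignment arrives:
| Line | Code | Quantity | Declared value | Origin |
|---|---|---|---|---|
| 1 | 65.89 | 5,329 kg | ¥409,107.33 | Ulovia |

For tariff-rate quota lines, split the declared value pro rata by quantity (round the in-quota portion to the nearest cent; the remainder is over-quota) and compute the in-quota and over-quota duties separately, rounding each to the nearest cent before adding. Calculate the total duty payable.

Line 1 (65.89, Ulovia, 5,329 kg, ¥409,107.33):
Code 65.89 is under a tariff-rate quota (threshold 4,361 kg). In-quota: 4,361 kg at 3%; over-quota: 968 kg at 18%.
Pro-rata value split: in-quota = ¥409,107.33 × 4,361/5,329 = ¥334,793.97; over-quota = ¥409,107.33 − ¥334,793.97 = ¥74,313.36.
In-quota duty = ¥334,793.97 × 3% = ¥10,043.82. Over-quota duty = ¥74,313.36 × 18% = ¥13,376.40.
Line duty = ¥10,043.82 + ¥13,376.40 = ¥23,420.22.

¥23,420.22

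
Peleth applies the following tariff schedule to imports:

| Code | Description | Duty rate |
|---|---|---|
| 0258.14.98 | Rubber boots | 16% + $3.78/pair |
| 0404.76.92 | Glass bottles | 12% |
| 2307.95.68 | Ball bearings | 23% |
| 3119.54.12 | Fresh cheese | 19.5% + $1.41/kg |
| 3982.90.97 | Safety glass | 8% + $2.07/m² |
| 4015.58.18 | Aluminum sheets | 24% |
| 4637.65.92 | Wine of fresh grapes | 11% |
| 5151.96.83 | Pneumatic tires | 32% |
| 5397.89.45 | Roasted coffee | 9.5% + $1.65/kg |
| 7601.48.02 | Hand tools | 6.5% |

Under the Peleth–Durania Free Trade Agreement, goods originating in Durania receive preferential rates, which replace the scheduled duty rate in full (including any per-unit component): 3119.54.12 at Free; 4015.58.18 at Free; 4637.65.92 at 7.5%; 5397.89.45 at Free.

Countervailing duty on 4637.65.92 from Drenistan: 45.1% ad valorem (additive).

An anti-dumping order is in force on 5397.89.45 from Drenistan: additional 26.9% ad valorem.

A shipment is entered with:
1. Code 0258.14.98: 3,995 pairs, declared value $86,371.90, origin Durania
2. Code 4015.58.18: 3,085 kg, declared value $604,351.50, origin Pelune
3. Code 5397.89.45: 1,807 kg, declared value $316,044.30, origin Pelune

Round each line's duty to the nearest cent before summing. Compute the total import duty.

$206,970.72

Line 1 (0258.14.98, Durania, 3,995 pairs, $86,371.90):
Base rate for 0258.14.98 is 16% + $3.78/pair.
Origin Durania is the FTA partner but 0258.14.98 is not on the preference list; base rate stands.
Duty = $86,371.90 × 16% + 3,995 × $3.78 = $28,920.60.
Line 2 (4015.58.18, Pelune, 3,085 kg, $604,351.50):
Base rate for 4015.58.18 is 24%.
4015.58.18 has an FTA preferential rate, but origin Pelune is not Durania; base rate stands.
Duty = $604,351.50 × 24% = $145,044.36.
Line 3 (5397.89.45, Pelune, 1,807 kg, $316,044.30):
Base rate for 5397.89.45 is 9.5% + $1.65/kg.
5397.89.45 has an FTA preferential rate, but origin Pelune is not Durania; base rate stands.
The additional-duty order on 5397.89.45 targets Drenistan, not Pelune; it does not apply.
Duty = $316,044.30 × 9.5% + 1,807 × $1.65 = $33,005.76.
Total = $28,920.60 + $145,044.36 + $33,005.76 = $206,970.72.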